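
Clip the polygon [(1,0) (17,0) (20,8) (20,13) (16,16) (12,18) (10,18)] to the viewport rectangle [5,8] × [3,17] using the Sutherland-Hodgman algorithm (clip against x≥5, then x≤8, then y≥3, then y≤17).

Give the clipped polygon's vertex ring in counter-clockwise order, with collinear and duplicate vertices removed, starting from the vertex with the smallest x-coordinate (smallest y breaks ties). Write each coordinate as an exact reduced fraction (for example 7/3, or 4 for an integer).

Clipped polygon: [(5,3) (8,3) (8,14) (5,8)]

1. After x ≥ 5: [(5,8) (5,0) (17,0) (20,8) (20,13) (16,16) (12,18) (10,18)]
2. After x ≤ 8: [(8,14) (5,8) (5,0) (8,0)]
3. After y ≥ 3: [(8,3) (8,14) (5,8) (5,3)]
4. After y ≤ 17: [(8,3) (8,14) (5,8) (5,3)]
5. Canonical ring: [(5,3) (8,3) (8,14) (5,8)]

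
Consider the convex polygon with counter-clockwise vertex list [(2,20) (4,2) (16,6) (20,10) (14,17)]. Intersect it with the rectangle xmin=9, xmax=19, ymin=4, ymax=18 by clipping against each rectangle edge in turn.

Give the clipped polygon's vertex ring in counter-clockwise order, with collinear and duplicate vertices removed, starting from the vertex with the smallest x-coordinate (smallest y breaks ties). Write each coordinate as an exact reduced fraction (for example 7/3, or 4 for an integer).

1. After x ≥ 9: [(9,73/4) (9,11/3) (16,6) (20,10) (14,17)]
2. After x ≤ 19: [(9,73/4) (9,11/3) (16,6) (19,9) (19,67/6) (14,17)]
3. After y ≥ 4: [(9,73/4) (9,4) (10,4) (16,6) (19,9) (19,67/6) (14,17)]
4. After y ≤ 18: [(10,18) (9,18) (9,4) (10,4) (16,6) (19,9) (19,67/6) (14,17)]
5. Canonical ring: [(9,4) (10,4) (16,6) (19,9) (19,67/6) (14,17) (10,18) (9,18)]

Clipped polygon: [(9,4) (10,4) (16,6) (19,9) (19,67/6) (14,17) (10,18) (9,18)]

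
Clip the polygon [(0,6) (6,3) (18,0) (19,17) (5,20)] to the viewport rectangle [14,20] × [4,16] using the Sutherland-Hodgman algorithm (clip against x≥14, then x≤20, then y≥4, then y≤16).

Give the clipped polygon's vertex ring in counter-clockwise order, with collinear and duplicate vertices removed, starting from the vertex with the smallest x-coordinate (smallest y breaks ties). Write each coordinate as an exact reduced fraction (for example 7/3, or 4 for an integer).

1. After x ≥ 14: [(14,1) (18,0) (19,17) (14,253/14)]
2. After x ≤ 20: [(14,1) (18,0) (19,17) (14,253/14)]
3. After y ≥ 4: [(14,4) (310/17,4) (19,17) (14,253/14)]
4. After y ≤ 16: [(14,16) (14,4) (310/17,4) (322/17,16)]
5. Canonical ring: [(14,4) (310/17,4) (322/17,16) (14,16)]

Clipped polygon: [(14,4) (310/17,4) (322/17,16) (14,16)]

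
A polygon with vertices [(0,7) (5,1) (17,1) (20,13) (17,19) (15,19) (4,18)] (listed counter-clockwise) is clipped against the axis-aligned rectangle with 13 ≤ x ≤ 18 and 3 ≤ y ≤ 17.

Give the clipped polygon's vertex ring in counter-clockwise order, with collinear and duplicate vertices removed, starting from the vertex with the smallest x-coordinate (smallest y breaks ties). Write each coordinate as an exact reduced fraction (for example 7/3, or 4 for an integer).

1. After x ≥ 13: [(13,1) (17,1) (20,13) (17,19) (15,19) (13,207/11)]
2. After x ≤ 18: [(13,1) (17,1) (18,5) (18,17) (17,19) (15,19) (13,207/11)]
3. After y ≥ 3: [(13,3) (35/2,3) (18,5) (18,17) (17,19) (15,19) (13,207/11)]
4. After y ≤ 17: [(13,17) (13,3) (35/2,3) (18,5) (18,17) (18,17)]
5. Canonical ring: [(13,3) (35/2,3) (18,5) (18,17) (13,17)]

Clipped polygon: [(13,3) (35/2,3) (18,5) (18,17) (13,17)]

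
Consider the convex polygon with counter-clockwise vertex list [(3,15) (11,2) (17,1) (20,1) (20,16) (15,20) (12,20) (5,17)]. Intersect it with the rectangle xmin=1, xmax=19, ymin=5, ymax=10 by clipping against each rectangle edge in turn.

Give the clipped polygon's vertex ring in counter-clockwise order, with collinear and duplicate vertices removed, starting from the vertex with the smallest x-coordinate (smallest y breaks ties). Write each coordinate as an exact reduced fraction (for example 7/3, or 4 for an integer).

1. After x ≥ 1: [(3,15) (11,2) (17,1) (20,1) (20,16) (15,20) (12,20) (5,17)]
2. After x ≤ 19: [(3,15) (11,2) (17,1) (19,1) (19,84/5) (15,20) (12,20) (5,17)]
3. After y ≥ 5: [(3,15) (119/13,5) (19,5) (19,84/5) (15,20) (12,20) (5,17)]
4. After y ≤ 10: [(79/13,10) (119/13,5) (19,5) (19,10)]
5. Canonical ring: [(79/13,10) (119/13,5) (19,5) (19,10)]

Clipped polygon: [(79/13,10) (119/13,5) (19,5) (19,10)]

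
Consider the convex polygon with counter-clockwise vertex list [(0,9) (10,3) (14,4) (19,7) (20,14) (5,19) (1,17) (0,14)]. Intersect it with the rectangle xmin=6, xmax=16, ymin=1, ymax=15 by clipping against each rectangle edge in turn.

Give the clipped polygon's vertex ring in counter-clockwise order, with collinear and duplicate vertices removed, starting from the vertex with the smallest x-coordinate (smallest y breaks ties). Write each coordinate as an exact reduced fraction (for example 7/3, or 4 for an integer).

Clipped polygon: [(6,27/5) (10,3) (14,4) (16,26/5) (16,15) (6,15)]

1. After x ≥ 6: [(6,27/5) (10,3) (14,4) (19,7) (20,14) (6,56/3)]
2. After x ≤ 16: [(6,27/5) (10,3) (14,4) (16,26/5) (16,46/3) (6,56/3)]
3. After y ≥ 1: [(6,27/5) (10,3) (14,4) (16,26/5) (16,46/3) (6,56/3)]
4. After y ≤ 15: [(6,15) (6,27/5) (10,3) (14,4) (16,26/5) (16,15)]
5. Canonical ring: [(6,27/5) (10,3) (14,4) (16,26/5) (16,15) (6,15)]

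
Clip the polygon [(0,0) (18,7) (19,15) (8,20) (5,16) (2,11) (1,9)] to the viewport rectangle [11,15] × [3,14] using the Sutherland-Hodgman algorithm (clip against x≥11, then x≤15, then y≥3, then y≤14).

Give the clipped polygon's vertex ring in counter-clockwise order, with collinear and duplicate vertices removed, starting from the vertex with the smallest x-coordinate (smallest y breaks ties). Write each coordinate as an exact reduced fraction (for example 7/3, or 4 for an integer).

1. After x ≥ 11: [(11,77/18) (18,7) (19,15) (11,205/11)]
2. After x ≤ 15: [(11,77/18) (15,35/6) (15,185/11) (11,205/11)]
3. After y ≥ 3: [(11,77/18) (15,35/6) (15,185/11) (11,205/11)]
4. After y ≤ 14: [(11,14) (11,77/18) (15,35/6) (15,14)]
5. Canonical ring: [(11,77/18) (15,35/6) (15,14) (11,14)]

Clipped polygon: [(11,77/18) (15,35/6) (15,14) (11,14)]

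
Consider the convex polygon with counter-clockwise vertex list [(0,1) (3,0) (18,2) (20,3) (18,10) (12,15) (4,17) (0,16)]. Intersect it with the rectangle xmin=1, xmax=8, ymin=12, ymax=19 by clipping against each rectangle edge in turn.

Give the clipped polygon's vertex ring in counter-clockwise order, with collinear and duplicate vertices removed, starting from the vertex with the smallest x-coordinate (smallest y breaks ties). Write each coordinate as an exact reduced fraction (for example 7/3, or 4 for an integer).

Clipped polygon: [(1,12) (8,12) (8,16) (4,17) (1,65/4)]

1. After x ≥ 1: [(1,2/3) (3,0) (18,2) (20,3) (18,10) (12,15) (4,17) (1,65/4)]
2. After x ≤ 8: [(1,2/3) (3,0) (8,2/3) (8,16) (4,17) (1,65/4)]
3. After y ≥ 12: [(1,12) (8,12) (8,16) (4,17) (1,65/4)]
4. After y ≤ 19: [(1,12) (8,12) (8,16) (4,17) (1,65/4)]
5. Canonical ring: [(1,12) (8,12) (8,16) (4,17) (1,65/4)]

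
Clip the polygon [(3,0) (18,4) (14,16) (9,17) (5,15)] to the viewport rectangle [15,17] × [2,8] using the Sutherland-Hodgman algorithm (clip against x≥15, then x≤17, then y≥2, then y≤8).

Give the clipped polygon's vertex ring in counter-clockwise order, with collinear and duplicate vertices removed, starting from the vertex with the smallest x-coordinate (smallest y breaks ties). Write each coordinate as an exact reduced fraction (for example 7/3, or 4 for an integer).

1. After x ≥ 15: [(15,16/5) (18,4) (15,13)]
2. After x ≤ 17: [(15,16/5) (17,56/15) (17,7) (15,13)]
3. After y ≥ 2: [(15,16/5) (17,56/15) (17,7) (15,13)]
4. After y ≤ 8: [(15,8) (15,16/5) (17,56/15) (17,7) (50/3,8)]
5. Canonical ring: [(15,16/5) (17,56/15) (17,7) (50/3,8) (15,8)]

Clipped polygon: [(15,16/5) (17,56/15) (17,7) (50/3,8) (15,8)]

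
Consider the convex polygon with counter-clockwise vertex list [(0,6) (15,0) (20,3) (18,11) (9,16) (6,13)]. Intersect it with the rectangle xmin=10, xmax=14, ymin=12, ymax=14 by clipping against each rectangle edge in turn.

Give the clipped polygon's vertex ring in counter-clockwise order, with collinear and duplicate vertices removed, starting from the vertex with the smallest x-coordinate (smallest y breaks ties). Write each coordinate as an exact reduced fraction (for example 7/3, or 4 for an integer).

1. After x ≥ 10: [(10,2) (15,0) (20,3) (18,11) (10,139/9)]
2. After x ≤ 14: [(10,2) (14,2/5) (14,119/9) (10,139/9)]
3. After y ≥ 12: [(10,12) (14,12) (14,119/9) (10,139/9)]
4. After y ≤ 14: [(10,14) (10,12) (14,12) (14,119/9) (63/5,14)]
5. Canonical ring: [(10,12) (14,12) (14,119/9) (63/5,14) (10,14)]

Clipped polygon: [(10,12) (14,12) (14,119/9) (63/5,14) (10,14)]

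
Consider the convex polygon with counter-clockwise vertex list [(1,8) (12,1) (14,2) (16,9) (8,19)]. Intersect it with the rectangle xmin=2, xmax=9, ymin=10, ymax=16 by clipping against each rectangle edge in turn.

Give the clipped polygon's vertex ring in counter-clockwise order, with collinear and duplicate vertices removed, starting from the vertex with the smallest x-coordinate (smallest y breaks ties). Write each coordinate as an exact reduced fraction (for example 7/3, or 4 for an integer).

Clipped polygon: [(25/11,10) (9,10) (9,16) (67/11,16)]

1. After x ≥ 2: [(2,67/7) (2,81/11) (12,1) (14,2) (16,9) (8,19)]
2. After x ≤ 9: [(2,67/7) (2,81/11) (9,32/11) (9,71/4) (8,19)]
3. After y ≥ 10: [(25/11,10) (9,10) (9,71/4) (8,19)]
4. After y ≤ 16: [(67/11,16) (25/11,10) (9,10) (9,16)]
5. Canonical ring: [(25/11,10) (9,10) (9,16) (67/11,16)]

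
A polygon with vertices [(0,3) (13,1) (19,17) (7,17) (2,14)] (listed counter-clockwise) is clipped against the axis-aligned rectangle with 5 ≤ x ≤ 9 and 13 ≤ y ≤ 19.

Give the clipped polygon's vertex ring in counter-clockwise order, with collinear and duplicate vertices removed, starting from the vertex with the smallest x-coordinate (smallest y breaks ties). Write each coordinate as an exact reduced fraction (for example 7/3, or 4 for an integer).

1. After x ≥ 5: [(5,29/13) (13,1) (19,17) (7,17) (5,79/5)]
2. After x ≤ 9: [(5,29/13) (9,21/13) (9,17) (7,17) (5,79/5)]
3. After y ≥ 13: [(5,13) (9,13) (9,17) (7,17) (5,79/5)]
4. After y ≤ 19: [(5,13) (9,13) (9,17) (7,17) (5,79/5)]
5. Canonical ring: [(5,13) (9,13) (9,17) (7,17) (5,79/5)]

Clipped polygon: [(5,13) (9,13) (9,17) (7,17) (5,79/5)]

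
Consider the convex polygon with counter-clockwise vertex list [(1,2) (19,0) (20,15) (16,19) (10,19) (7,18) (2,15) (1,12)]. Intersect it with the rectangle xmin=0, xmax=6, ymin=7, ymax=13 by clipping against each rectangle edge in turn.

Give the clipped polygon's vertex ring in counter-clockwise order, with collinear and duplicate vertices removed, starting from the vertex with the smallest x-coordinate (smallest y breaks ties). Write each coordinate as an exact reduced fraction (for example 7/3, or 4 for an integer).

Clipped polygon: [(1,7) (6,7) (6,13) (4/3,13) (1,12)]

1. After x ≥ 0: [(1,2) (19,0) (20,15) (16,19) (10,19) (7,18) (2,15) (1,12)]
2. After x ≤ 6: [(1,2) (6,13/9) (6,87/5) (2,15) (1,12)]
3. After y ≥ 7: [(1,7) (6,7) (6,87/5) (2,15) (1,12)]
4. After y ≤ 13: [(1,7) (6,7) (6,13) (4/3,13) (1,12)]
5. Canonical ring: [(1,7) (6,7) (6,13) (4/3,13) (1,12)]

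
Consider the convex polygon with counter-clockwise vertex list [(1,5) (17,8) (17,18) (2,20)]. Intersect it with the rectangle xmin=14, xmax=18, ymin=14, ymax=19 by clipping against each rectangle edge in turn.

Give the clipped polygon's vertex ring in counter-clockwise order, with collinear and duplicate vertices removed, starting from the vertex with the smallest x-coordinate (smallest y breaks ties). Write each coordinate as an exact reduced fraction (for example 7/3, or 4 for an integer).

1. After x ≥ 14: [(14,119/16) (17,8) (17,18) (14,92/5)]
2. After x ≤ 18: [(14,119/16) (17,8) (17,18) (14,92/5)]
3. After y ≥ 14: [(14,14) (17,14) (17,18) (14,92/5)]
4. After y ≤ 19: [(14,14) (17,14) (17,18) (14,92/5)]
5. Canonical ring: [(14,14) (17,14) (17,18) (14,92/5)]

Clipped polygon: [(14,14) (17,14) (17,18) (14,92/5)]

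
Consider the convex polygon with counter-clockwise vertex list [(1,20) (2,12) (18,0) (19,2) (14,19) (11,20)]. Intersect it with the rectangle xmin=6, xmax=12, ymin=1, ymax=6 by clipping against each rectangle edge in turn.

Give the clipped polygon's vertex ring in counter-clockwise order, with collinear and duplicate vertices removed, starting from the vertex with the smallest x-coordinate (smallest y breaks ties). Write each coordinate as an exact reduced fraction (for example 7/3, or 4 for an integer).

1. After x ≥ 6: [(6,20) (6,9) (18,0) (19,2) (14,19) (11,20)]
2. After x ≤ 12: [(6,20) (6,9) (12,9/2) (12,59/3) (11,20)]
3. After y ≥ 1: [(6,20) (6,9) (12,9/2) (12,59/3) (11,20)]
4. After y ≤ 6: [(10,6) (12,9/2) (12,6)]
5. Canonical ring: [(10,6) (12,9/2) (12,6)]

Clipped polygon: [(10,6) (12,9/2) (12,6)]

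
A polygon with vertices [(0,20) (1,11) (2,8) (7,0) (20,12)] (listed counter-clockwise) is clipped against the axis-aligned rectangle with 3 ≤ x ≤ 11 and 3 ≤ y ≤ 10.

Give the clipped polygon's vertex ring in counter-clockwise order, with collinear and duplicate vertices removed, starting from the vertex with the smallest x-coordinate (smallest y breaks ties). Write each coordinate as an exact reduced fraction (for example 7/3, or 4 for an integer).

Clipped polygon: [(3,32/5) (41/8,3) (41/4,3) (11,48/13) (11,10) (3,10)]

1. After x ≥ 3: [(3,94/5) (3,32/5) (7,0) (20,12)]
2. After x ≤ 11: [(11,78/5) (3,94/5) (3,32/5) (7,0) (11,48/13)]
3. After y ≥ 3: [(11,78/5) (3,94/5) (3,32/5) (41/8,3) (41/4,3) (11,48/13)]
4. After y ≤ 10: [(11,10) (3,10) (3,32/5) (41/8,3) (41/4,3) (11,48/13)]
5. Canonical ring: [(3,32/5) (41/8,3) (41/4,3) (11,48/13) (11,10) (3,10)]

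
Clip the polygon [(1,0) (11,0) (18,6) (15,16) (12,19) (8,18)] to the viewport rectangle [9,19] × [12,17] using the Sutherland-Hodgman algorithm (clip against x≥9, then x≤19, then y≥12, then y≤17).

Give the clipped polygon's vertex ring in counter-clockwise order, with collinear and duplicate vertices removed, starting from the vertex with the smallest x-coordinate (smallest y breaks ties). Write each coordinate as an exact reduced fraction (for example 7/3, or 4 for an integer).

1. After x ≥ 9: [(9,0) (11,0) (18,6) (15,16) (12,19) (9,73/4)]
2. After x ≤ 19: [(9,0) (11,0) (18,6) (15,16) (12,19) (9,73/4)]
3. After y ≥ 12: [(9,12) (81/5,12) (15,16) (12,19) (9,73/4)]
4. After y ≤ 17: [(9,17) (9,12) (81/5,12) (15,16) (14,17)]
5. Canonical ring: [(9,12) (81/5,12) (15,16) (14,17) (9,17)]

Clipped polygon: [(9,12) (81/5,12) (15,16) (14,17) (9,17)]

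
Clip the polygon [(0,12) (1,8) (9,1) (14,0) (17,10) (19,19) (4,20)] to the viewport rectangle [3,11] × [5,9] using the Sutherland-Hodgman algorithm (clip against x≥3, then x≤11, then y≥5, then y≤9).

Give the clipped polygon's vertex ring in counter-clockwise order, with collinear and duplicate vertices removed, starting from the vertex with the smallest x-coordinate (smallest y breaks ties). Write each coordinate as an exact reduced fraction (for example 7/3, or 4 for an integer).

Clipped polygon: [(3,25/4) (31/7,5) (11,5) (11,9) (3,9)]

1. After x ≥ 3: [(3,18) (3,25/4) (9,1) (14,0) (17,10) (19,19) (4,20)]
2. After x ≤ 11: [(3,18) (3,25/4) (9,1) (11,3/5) (11,293/15) (4,20)]
3. After y ≥ 5: [(3,18) (3,25/4) (31/7,5) (11,5) (11,293/15) (4,20)]
4. After y ≤ 9: [(3,9) (3,25/4) (31/7,5) (11,5) (11,9)]
5. Canonical ring: [(3,25/4) (31/7,5) (11,5) (11,9) (3,9)]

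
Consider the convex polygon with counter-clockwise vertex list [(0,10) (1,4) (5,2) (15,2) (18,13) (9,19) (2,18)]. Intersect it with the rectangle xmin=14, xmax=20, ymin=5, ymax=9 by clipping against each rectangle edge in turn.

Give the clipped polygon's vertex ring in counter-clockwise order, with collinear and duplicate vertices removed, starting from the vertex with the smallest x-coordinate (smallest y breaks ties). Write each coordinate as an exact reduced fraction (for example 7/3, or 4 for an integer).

Clipped polygon: [(14,5) (174/11,5) (186/11,9) (14,9)]

1. After x ≥ 14: [(14,2) (15,2) (18,13) (14,47/3)]
2. After x ≤ 20: [(14,2) (15,2) (18,13) (14,47/3)]
3. After y ≥ 5: [(14,5) (174/11,5) (18,13) (14,47/3)]
4. After y ≤ 9: [(14,9) (14,5) (174/11,5) (186/11,9)]
5. Canonical ring: [(14,5) (174/11,5) (186/11,9) (14,9)]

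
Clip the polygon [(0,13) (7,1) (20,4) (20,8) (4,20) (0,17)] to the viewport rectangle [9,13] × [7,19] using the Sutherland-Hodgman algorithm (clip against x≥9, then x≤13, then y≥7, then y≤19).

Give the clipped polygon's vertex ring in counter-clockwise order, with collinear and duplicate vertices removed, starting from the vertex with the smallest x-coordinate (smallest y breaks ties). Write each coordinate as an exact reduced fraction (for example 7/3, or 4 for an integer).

Clipped polygon: [(9,7) (13,7) (13,53/4) (9,65/4)]

1. After x ≥ 9: [(9,19/13) (20,4) (20,8) (9,65/4)]
2. After x ≤ 13: [(9,19/13) (13,31/13) (13,53/4) (9,65/4)]
3. After y ≥ 7: [(9,7) (13,7) (13,53/4) (9,65/4)]
4. After y ≤ 19: [(9,7) (13,7) (13,53/4) (9,65/4)]
5. Canonical ring: [(9,7) (13,7) (13,53/4) (9,65/4)]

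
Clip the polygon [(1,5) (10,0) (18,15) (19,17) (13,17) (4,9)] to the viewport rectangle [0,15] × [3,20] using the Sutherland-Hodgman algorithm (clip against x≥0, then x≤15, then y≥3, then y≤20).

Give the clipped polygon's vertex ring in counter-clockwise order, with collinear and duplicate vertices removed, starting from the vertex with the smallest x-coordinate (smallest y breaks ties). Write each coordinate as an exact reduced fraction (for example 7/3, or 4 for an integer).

1. After x ≥ 0: [(1,5) (10,0) (18,15) (19,17) (13,17) (4,9)]
2. After x ≤ 15: [(1,5) (10,0) (15,75/8) (15,17) (13,17) (4,9)]
3. After y ≥ 3: [(1,5) (23/5,3) (58/5,3) (15,75/8) (15,17) (13,17) (4,9)]
4. After y ≤ 20: [(1,5) (23/5,3) (58/5,3) (15,75/8) (15,17) (13,17) (4,9)]
5. Canonical ring: [(1,5) (23/5,3) (58/5,3) (15,75/8) (15,17) (13,17) (4,9)]

Clipped polygon: [(1,5) (23/5,3) (58/5,3) (15,75/8) (15,17) (13,17) (4,9)]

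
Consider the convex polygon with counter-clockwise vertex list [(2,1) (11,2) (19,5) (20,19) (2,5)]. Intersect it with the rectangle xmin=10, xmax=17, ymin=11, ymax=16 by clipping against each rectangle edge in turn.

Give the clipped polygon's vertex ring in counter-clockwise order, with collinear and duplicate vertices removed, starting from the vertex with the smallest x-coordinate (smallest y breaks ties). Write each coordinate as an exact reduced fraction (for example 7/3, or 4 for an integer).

Clipped polygon: [(10,11) (17,11) (17,16) (113/7,16) (10,101/9)]

1. After x ≥ 10: [(10,17/9) (11,2) (19,5) (20,19) (10,101/9)]
2. After x ≤ 17: [(10,17/9) (11,2) (17,17/4) (17,50/3) (10,101/9)]
3. After y ≥ 11: [(10,11) (17,11) (17,50/3) (10,101/9)]
4. After y ≤ 16: [(10,11) (17,11) (17,16) (113/7,16) (10,101/9)]
5. Canonical ring: [(10,11) (17,11) (17,16) (113/7,16) (10,101/9)]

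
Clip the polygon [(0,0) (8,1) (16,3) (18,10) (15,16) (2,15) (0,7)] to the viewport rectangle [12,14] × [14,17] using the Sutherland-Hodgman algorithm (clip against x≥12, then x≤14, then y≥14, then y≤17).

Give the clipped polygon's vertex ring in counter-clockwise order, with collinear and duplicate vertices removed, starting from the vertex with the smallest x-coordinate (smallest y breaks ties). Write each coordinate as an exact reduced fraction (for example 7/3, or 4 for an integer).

Clipped polygon: [(12,14) (14,14) (14,207/13) (12,205/13)]

1. After x ≥ 12: [(12,2) (16,3) (18,10) (15,16) (12,205/13)]
2. After x ≤ 14: [(12,2) (14,5/2) (14,207/13) (12,205/13)]
3. After y ≥ 14: [(12,14) (14,14) (14,207/13) (12,205/13)]
4. After y ≤ 17: [(12,14) (14,14) (14,207/13) (12,205/13)]
5. Canonical ring: [(12,14) (14,14) (14,207/13) (12,205/13)]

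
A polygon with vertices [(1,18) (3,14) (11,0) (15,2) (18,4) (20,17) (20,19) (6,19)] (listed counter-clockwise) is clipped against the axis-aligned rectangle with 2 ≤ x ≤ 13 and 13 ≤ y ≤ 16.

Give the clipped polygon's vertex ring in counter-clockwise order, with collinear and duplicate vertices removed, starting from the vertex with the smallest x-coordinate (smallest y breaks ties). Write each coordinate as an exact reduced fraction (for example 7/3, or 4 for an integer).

Clipped polygon: [(2,16) (3,14) (25/7,13) (13,13) (13,16)]

1. After x ≥ 2: [(2,91/5) (2,16) (3,14) (11,0) (15,2) (18,4) (20,17) (20,19) (6,19)]
2. After x ≤ 13: [(2,91/5) (2,16) (3,14) (11,0) (13,1) (13,19) (6,19)]
3. After y ≥ 13: [(2,91/5) (2,16) (3,14) (25/7,13) (13,13) (13,19) (6,19)]
4. After y ≤ 16: [(2,16) (2,16) (3,14) (25/7,13) (13,13) (13,16)]
5. Canonical ring: [(2,16) (3,14) (25/7,13) (13,13) (13,16)]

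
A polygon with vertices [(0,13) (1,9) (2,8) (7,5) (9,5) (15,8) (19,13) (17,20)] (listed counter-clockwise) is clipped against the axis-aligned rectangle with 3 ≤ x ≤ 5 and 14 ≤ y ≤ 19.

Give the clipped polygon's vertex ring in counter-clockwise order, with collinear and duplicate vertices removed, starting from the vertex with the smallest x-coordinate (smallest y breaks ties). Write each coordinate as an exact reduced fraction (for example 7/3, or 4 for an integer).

Clipped polygon: [(3,14) (5,14) (5,256/17) (3,242/17)]

1. After x ≥ 3: [(3,242/17) (3,37/5) (7,5) (9,5) (15,8) (19,13) (17,20)]
2. After x ≤ 5: [(5,256/17) (3,242/17) (3,37/5) (5,31/5)]
3. After y ≥ 14: [(5,14) (5,256/17) (3,242/17) (3,14)]
4. After y ≤ 19: [(5,14) (5,256/17) (3,242/17) (3,14)]
5. Canonical ring: [(3,14) (5,14) (5,256/17) (3,242/17)]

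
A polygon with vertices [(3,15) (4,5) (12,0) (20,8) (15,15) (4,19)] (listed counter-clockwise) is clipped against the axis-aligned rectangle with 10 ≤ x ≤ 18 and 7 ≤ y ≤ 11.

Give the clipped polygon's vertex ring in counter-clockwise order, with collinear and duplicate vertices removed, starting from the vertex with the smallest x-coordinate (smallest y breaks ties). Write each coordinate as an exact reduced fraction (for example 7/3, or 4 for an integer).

Clipped polygon: [(10,7) (18,7) (18,54/5) (125/7,11) (10,11)]

1. After x ≥ 10: [(10,5/4) (12,0) (20,8) (15,15) (10,185/11)]
2. After x ≤ 18: [(10,5/4) (12,0) (18,6) (18,54/5) (15,15) (10,185/11)]
3. After y ≥ 7: [(10,7) (18,7) (18,54/5) (15,15) (10,185/11)]
4. After y ≤ 11: [(10,11) (10,7) (18,7) (18,54/5) (125/7,11)]
5. Canonical ring: [(10,7) (18,7) (18,54/5) (125/7,11) (10,11)]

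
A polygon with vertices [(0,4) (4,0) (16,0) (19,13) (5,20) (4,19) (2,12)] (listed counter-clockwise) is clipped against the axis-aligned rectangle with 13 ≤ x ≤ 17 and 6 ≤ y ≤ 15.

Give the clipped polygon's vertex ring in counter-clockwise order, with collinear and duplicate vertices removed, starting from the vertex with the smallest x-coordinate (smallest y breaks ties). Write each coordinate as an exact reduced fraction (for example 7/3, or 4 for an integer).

Clipped polygon: [(13,6) (17,6) (17,14) (15,15) (13,15)]

1. After x ≥ 13: [(13,0) (16,0) (19,13) (13,16)]
2. After x ≤ 17: [(13,0) (16,0) (17,13/3) (17,14) (13,16)]
3. After y ≥ 6: [(13,6) (17,6) (17,14) (13,16)]
4. After y ≤ 15: [(13,15) (13,6) (17,6) (17,14) (15,15)]
5. Canonical ring: [(13,6) (17,6) (17,14) (15,15) (13,15)]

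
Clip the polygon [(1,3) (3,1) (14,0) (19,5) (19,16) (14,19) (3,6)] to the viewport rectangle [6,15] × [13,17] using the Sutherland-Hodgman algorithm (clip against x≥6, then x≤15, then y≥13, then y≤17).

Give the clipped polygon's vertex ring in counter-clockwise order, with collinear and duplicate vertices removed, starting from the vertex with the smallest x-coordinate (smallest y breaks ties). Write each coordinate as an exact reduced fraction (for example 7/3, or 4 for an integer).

Clipped polygon: [(116/13,13) (15,13) (15,17) (160/13,17)]

1. After x ≥ 6: [(6,8/11) (14,0) (19,5) (19,16) (14,19) (6,105/11)]
2. After x ≤ 15: [(6,8/11) (14,0) (15,1) (15,92/5) (14,19) (6,105/11)]
3. After y ≥ 13: [(15,13) (15,92/5) (14,19) (116/13,13)]
4. After y ≤ 17: [(15,13) (15,17) (160/13,17) (116/13,13)]
5. Canonical ring: [(116/13,13) (15,13) (15,17) (160/13,17)]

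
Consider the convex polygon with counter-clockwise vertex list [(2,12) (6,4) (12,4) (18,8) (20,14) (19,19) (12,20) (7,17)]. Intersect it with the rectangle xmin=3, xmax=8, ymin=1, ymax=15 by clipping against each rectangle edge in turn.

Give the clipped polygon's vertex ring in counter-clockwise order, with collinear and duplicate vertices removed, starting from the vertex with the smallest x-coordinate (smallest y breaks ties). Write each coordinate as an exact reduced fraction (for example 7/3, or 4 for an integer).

Clipped polygon: [(3,10) (6,4) (8,4) (8,15) (5,15) (3,13)]

1. After x ≥ 3: [(3,13) (3,10) (6,4) (12,4) (18,8) (20,14) (19,19) (12,20) (7,17)]
2. After x ≤ 8: [(3,13) (3,10) (6,4) (8,4) (8,88/5) (7,17)]
3. After y ≥ 1: [(3,13) (3,10) (6,4) (8,4) (8,88/5) (7,17)]
4. After y ≤ 15: [(5,15) (3,13) (3,10) (6,4) (8,4) (8,15)]
5. Canonical ring: [(3,10) (6,4) (8,4) (8,15) (5,15) (3,13)]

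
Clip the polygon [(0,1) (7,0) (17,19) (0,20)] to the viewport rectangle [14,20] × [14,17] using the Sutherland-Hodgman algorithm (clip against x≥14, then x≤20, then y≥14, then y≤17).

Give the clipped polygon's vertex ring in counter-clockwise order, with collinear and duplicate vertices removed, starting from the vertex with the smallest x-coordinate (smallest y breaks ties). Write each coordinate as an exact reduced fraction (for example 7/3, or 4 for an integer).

Clipped polygon: [(14,14) (273/19,14) (303/19,17) (14,17)]

1. After x ≥ 14: [(14,133/10) (17,19) (14,326/17)]
2. After x ≤ 20: [(14,133/10) (17,19) (14,326/17)]
3. After y ≥ 14: [(14,14) (273/19,14) (17,19) (14,326/17)]
4. After y ≤ 17: [(14,17) (14,14) (273/19,14) (303/19,17)]
5. Canonical ring: [(14,14) (273/19,14) (303/19,17) (14,17)]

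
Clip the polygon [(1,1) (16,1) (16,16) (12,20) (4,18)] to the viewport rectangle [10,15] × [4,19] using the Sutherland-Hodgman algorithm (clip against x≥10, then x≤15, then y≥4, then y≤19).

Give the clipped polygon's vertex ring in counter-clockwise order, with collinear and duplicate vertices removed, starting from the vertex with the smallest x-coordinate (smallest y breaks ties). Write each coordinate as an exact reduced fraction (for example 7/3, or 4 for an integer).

1. After x ≥ 10: [(10,1) (16,1) (16,16) (12,20) (10,39/2)]
2. After x ≤ 15: [(10,1) (15,1) (15,17) (12,20) (10,39/2)]
3. After y ≥ 4: [(10,4) (15,4) (15,17) (12,20) (10,39/2)]
4. After y ≤ 19: [(10,19) (10,4) (15,4) (15,17) (13,19)]
5. Canonical ring: [(10,4) (15,4) (15,17) (13,19) (10,19)]

Clipped polygon: [(10,4) (15,4) (15,17) (13,19) (10,19)]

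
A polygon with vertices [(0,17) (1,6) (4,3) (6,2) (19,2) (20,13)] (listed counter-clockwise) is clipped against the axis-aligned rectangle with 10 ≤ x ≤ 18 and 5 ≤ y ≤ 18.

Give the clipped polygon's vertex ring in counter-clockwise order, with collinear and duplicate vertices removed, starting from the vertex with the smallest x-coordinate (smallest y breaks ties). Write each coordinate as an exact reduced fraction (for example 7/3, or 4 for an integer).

1. After x ≥ 10: [(10,15) (10,2) (19,2) (20,13)]
2. After x ≤ 18: [(18,67/5) (10,15) (10,2) (18,2)]
3. After y ≥ 5: [(18,5) (18,67/5) (10,15) (10,5)]
4. After y ≤ 18: [(18,5) (18,67/5) (10,15) (10,5)]
5. Canonical ring: [(10,5) (18,5) (18,67/5) (10,15)]

Clipped polygon: [(10,5) (18,5) (18,67/5) (10,15)]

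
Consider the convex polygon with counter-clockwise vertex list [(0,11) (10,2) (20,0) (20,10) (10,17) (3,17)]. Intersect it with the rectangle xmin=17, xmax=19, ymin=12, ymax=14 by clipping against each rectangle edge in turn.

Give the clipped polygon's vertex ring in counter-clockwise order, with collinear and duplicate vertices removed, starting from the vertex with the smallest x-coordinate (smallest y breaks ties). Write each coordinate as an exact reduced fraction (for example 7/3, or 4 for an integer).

Clipped polygon: [(17,12) (120/7,12) (17,121/10)]

1. After x ≥ 17: [(17,3/5) (20,0) (20,10) (17,121/10)]
2. After x ≤ 19: [(17,3/5) (19,1/5) (19,107/10) (17,121/10)]
3. After y ≥ 12: [(17,12) (120/7,12) (17,121/10)]
4. After y ≤ 14: [(17,12) (120/7,12) (17,121/10)]
5. Canonical ring: [(17,12) (120/7,12) (17,121/10)]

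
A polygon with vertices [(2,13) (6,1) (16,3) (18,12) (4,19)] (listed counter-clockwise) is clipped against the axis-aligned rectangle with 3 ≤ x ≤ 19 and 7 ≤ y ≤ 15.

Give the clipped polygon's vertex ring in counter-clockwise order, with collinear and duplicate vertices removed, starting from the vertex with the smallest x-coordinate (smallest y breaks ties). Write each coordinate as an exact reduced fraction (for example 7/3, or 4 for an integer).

Clipped polygon: [(3,10) (4,7) (152/9,7) (18,12) (12,15) (3,15)]

1. After x ≥ 3: [(3,16) (3,10) (6,1) (16,3) (18,12) (4,19)]
2. After x ≤ 19: [(3,16) (3,10) (6,1) (16,3) (18,12) (4,19)]
3. After y ≥ 7: [(3,16) (3,10) (4,7) (152/9,7) (18,12) (4,19)]
4. After y ≤ 15: [(3,15) (3,10) (4,7) (152/9,7) (18,12) (12,15)]
5. Canonical ring: [(3,10) (4,7) (152/9,7) (18,12) (12,15) (3,15)]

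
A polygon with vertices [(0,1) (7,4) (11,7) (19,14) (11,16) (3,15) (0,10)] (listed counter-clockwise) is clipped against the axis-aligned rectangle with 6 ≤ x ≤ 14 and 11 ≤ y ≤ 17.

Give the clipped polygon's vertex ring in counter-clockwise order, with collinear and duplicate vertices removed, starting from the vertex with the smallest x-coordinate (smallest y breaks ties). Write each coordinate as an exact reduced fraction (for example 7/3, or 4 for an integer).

Clipped polygon: [(6,11) (14,11) (14,61/4) (11,16) (6,123/8)]

1. After x ≥ 6: [(6,25/7) (7,4) (11,7) (19,14) (11,16) (6,123/8)]
2. After x ≤ 14: [(6,25/7) (7,4) (11,7) (14,77/8) (14,61/4) (11,16) (6,123/8)]
3. After y ≥ 11: [(6,11) (14,11) (14,61/4) (11,16) (6,123/8)]
4. After y ≤ 17: [(6,11) (14,11) (14,61/4) (11,16) (6,123/8)]
5. Canonical ring: [(6,11) (14,11) (14,61/4) (11,16) (6,123/8)]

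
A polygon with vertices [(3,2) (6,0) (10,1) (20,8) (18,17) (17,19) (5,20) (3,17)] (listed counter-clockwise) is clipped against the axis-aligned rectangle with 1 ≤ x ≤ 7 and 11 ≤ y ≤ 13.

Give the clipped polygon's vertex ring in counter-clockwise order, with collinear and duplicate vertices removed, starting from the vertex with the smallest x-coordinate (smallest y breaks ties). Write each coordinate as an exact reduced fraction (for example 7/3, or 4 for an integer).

1. After x ≥ 1: [(3,2) (6,0) (10,1) (20,8) (18,17) (17,19) (5,20) (3,17)]
2. After x ≤ 7: [(3,2) (6,0) (7,1/4) (7,119/6) (5,20) (3,17)]
3. After y ≥ 11: [(3,11) (7,11) (7,119/6) (5,20) (3,17)]
4. After y ≤ 13: [(3,13) (3,11) (7,11) (7,13)]
5. Canonical ring: [(3,11) (7,11) (7,13) (3,13)]

Clipped polygon: [(3,11) (7,11) (7,13) (3,13)]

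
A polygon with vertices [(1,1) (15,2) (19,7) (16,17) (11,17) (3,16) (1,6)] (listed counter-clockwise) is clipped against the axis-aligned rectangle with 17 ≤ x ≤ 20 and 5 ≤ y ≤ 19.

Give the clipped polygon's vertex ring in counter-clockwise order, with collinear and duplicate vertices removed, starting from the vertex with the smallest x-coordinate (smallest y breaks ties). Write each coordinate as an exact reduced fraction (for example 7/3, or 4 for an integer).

Clipped polygon: [(17,5) (87/5,5) (19,7) (17,41/3)]

1. After x ≥ 17: [(17,9/2) (19,7) (17,41/3)]
2. After x ≤ 20: [(17,9/2) (19,7) (17,41/3)]
3. After y ≥ 5: [(17,5) (87/5,5) (19,7) (17,41/3)]
4. After y ≤ 19: [(17,5) (87/5,5) (19,7) (17,41/3)]
5. Canonical ring: [(17,5) (87/5,5) (19,7) (17,41/3)]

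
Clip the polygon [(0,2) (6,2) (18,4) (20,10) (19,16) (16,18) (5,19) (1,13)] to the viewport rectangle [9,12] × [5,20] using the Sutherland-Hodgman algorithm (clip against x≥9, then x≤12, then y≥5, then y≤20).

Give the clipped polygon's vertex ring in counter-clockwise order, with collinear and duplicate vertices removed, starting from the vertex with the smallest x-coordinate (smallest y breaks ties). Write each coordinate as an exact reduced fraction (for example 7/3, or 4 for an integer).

Clipped polygon: [(9,5) (12,5) (12,202/11) (9,205/11)]

1. After x ≥ 9: [(9,5/2) (18,4) (20,10) (19,16) (16,18) (9,205/11)]
2. After x ≤ 12: [(9,5/2) (12,3) (12,202/11) (9,205/11)]
3. After y ≥ 5: [(9,5) (12,5) (12,202/11) (9,205/11)]
4. After y ≤ 20: [(9,5) (12,5) (12,202/11) (9,205/11)]
5. Canonical ring: [(9,5) (12,5) (12,202/11) (9,205/11)]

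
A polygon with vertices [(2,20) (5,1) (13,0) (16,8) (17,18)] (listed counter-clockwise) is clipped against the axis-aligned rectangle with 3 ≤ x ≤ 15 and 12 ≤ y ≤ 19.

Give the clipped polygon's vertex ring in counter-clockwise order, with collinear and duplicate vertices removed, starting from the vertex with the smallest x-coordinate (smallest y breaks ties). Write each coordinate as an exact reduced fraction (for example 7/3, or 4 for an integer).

Clipped polygon: [(3,41/3) (62/19,12) (15,12) (15,274/15) (19/2,19) (3,19)]

1. After x ≥ 3: [(3,298/15) (3,41/3) (5,1) (13,0) (16,8) (17,18)]
2. After x ≤ 15: [(15,274/15) (3,298/15) (3,41/3) (5,1) (13,0) (15,16/3)]
3. After y ≥ 12: [(15,12) (15,274/15) (3,298/15) (3,41/3) (62/19,12)]
4. After y ≤ 19: [(15,12) (15,274/15) (19/2,19) (3,19) (3,41/3) (62/19,12)]
5. Canonical ring: [(3,41/3) (62/19,12) (15,12) (15,274/15) (19/2,19) (3,19)]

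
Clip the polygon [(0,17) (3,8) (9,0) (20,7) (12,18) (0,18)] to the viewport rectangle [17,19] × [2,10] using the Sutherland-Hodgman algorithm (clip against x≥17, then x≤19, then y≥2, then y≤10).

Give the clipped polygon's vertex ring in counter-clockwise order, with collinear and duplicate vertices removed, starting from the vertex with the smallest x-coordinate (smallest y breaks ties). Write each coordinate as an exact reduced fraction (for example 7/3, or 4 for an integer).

Clipped polygon: [(17,56/11) (19,70/11) (19,67/8) (196/11,10) (17,10)]

1. After x ≥ 17: [(17,56/11) (20,7) (17,89/8)]
2. After x ≤ 19: [(17,56/11) (19,70/11) (19,67/8) (17,89/8)]
3. After y ≥ 2: [(17,56/11) (19,70/11) (19,67/8) (17,89/8)]
4. After y ≤ 10: [(17,10) (17,56/11) (19,70/11) (19,67/8) (196/11,10)]
5. Canonical ring: [(17,56/11) (19,70/11) (19,67/8) (196/11,10) (17,10)]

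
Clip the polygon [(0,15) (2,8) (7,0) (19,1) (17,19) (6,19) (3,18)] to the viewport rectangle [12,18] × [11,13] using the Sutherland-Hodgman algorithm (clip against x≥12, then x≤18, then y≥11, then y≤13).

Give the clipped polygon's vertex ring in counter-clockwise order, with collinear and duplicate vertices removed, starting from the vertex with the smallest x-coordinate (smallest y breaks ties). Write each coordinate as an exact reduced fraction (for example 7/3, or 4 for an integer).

1. After x ≥ 12: [(12,5/12) (19,1) (17,19) (12,19)]
2. After x ≤ 18: [(12,5/12) (18,11/12) (18,10) (17,19) (12,19)]
3. After y ≥ 11: [(12,11) (161/9,11) (17,19) (12,19)]
4. After y ≤ 13: [(12,13) (12,11) (161/9,11) (53/3,13)]
5. Canonical ring: [(12,11) (161/9,11) (53/3,13) (12,13)]

Clipped polygon: [(12,11) (161/9,11) (53/3,13) (12,13)]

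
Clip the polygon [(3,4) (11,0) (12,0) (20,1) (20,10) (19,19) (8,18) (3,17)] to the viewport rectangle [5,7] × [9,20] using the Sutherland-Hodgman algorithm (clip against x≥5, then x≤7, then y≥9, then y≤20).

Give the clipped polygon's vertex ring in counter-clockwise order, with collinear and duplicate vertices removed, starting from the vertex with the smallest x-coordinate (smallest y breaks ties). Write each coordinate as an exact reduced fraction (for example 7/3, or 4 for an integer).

1. After x ≥ 5: [(5,3) (11,0) (12,0) (20,1) (20,10) (19,19) (8,18) (5,87/5)]
2. After x ≤ 7: [(5,3) (7,2) (7,89/5) (5,87/5)]
3. After y ≥ 9: [(5,9) (7,9) (7,89/5) (5,87/5)]
4. After y ≤ 20: [(5,9) (7,9) (7,89/5) (5,87/5)]
5. Canonical ring: [(5,9) (7,9) (7,89/5) (5,87/5)]

Clipped polygon: [(5,9) (7,9) (7,89/5) (5,87/5)]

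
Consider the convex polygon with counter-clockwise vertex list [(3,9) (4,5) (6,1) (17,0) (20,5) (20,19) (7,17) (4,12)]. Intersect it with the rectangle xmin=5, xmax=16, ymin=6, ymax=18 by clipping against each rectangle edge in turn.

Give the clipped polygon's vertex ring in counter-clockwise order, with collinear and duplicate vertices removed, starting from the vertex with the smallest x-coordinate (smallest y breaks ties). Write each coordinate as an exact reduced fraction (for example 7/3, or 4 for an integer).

Clipped polygon: [(5,6) (16,6) (16,18) (27/2,18) (7,17) (5,41/3)]

1. After x ≥ 5: [(5,3) (6,1) (17,0) (20,5) (20,19) (7,17) (5,41/3)]
2. After x ≤ 16: [(5,3) (6,1) (16,1/11) (16,239/13) (7,17) (5,41/3)]
3. After y ≥ 6: [(5,6) (16,6) (16,239/13) (7,17) (5,41/3)]
4. After y ≤ 18: [(5,6) (16,6) (16,18) (27/2,18) (7,17) (5,41/3)]
5. Canonical ring: [(5,6) (16,6) (16,18) (27/2,18) (7,17) (5,41/3)]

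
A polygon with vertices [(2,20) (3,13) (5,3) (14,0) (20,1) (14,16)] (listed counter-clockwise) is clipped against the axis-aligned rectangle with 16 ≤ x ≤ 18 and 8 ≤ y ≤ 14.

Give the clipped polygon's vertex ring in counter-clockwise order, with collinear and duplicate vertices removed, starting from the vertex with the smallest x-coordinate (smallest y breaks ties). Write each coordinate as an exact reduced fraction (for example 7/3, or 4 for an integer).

Clipped polygon: [(16,8) (86/5,8) (16,11)]

1. After x ≥ 16: [(16,1/3) (20,1) (16,11)]
2. After x ≤ 18: [(16,1/3) (18,2/3) (18,6) (16,11)]
3. After y ≥ 8: [(16,8) (86/5,8) (16,11)]
4. After y ≤ 14: [(16,8) (86/5,8) (16,11)]
5. Canonical ring: [(16,8) (86/5,8) (16,11)]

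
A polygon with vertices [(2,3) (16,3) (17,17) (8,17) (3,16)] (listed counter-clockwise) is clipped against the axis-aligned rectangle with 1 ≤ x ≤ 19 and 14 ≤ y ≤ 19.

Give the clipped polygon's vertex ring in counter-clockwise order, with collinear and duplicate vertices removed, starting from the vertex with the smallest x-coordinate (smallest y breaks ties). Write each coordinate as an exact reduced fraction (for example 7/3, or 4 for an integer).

Clipped polygon: [(37/13,14) (235/14,14) (17,17) (8,17) (3,16)]

1. After x ≥ 1: [(2,3) (16,3) (17,17) (8,17) (3,16)]
2. After x ≤ 19: [(2,3) (16,3) (17,17) (8,17) (3,16)]
3. After y ≥ 14: [(37/13,14) (235/14,14) (17,17) (8,17) (3,16)]
4. After y ≤ 19: [(37/13,14) (235/14,14) (17,17) (8,17) (3,16)]
5. Canonical ring: [(37/13,14) (235/14,14) (17,17) (8,17) (3,16)]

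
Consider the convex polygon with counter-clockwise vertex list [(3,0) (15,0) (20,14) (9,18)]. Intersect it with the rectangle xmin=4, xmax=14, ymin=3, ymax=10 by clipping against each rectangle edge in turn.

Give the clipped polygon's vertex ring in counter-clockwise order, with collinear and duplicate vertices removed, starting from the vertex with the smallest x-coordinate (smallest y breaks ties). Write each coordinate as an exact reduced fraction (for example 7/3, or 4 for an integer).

Clipped polygon: [(4,3) (14,3) (14,10) (19/3,10)]

1. After x ≥ 4: [(4,3) (4,0) (15,0) (20,14) (9,18)]
2. After x ≤ 14: [(4,3) (4,0) (14,0) (14,178/11) (9,18)]
3. After y ≥ 3: [(4,3) (4,3) (14,3) (14,178/11) (9,18)]
4. After y ≤ 10: [(19/3,10) (4,3) (4,3) (14,3) (14,10)]
5. Canonical ring: [(4,3) (14,3) (14,10) (19/3,10)]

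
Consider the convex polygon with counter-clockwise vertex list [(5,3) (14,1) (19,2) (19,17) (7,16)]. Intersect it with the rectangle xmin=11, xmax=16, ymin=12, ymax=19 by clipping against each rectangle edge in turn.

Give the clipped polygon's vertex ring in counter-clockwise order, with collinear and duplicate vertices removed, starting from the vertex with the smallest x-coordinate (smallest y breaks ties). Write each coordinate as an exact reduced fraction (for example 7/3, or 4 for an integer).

Clipped polygon: [(11,12) (16,12) (16,67/4) (11,49/3)]

1. After x ≥ 11: [(11,5/3) (14,1) (19,2) (19,17) (11,49/3)]
2. After x ≤ 16: [(11,5/3) (14,1) (16,7/5) (16,67/4) (11,49/3)]
3. After y ≥ 12: [(11,12) (16,12) (16,67/4) (11,49/3)]
4. After y ≤ 19: [(11,12) (16,12) (16,67/4) (11,49/3)]
5. Canonical ring: [(11,12) (16,12) (16,67/4) (11,49/3)]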